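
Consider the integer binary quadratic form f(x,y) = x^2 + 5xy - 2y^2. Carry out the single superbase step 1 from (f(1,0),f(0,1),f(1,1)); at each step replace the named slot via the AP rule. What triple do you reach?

start (1,-2,4) = (f(1,0),f(0,1),f(1,1))
replace slot 1: 2·((-2)+4) − 1 = 3 → (3,-2,4)

3,-2,4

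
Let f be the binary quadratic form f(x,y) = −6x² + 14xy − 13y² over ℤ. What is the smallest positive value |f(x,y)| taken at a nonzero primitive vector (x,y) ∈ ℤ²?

translate: b→-2 (≡-14 mod 12), so (6,-14,13)→(6,-2,5)
flip: (6,-2,5)→(5,2,6)
reduced (well bottom): (5,2,6) with a≤c, −a<b≤a
well minimum |f| = |-5| = 5 (negative-definite)

5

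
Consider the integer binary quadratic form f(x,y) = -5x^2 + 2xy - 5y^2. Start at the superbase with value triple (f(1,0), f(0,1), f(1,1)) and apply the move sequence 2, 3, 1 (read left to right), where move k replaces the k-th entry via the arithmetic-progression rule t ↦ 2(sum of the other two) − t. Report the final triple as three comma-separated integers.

start (-5,-5,-8) = (f(1,0),f(0,1),f(1,1))
replace slot 2: 2·((-5)+(-8)) − (-5) = -21 → (-5,-21,-8)
replace slot 3: 2·((-5)+(-21)) − (-8) = -44 → (-5,-21,-44)
replace slot 1: 2·((-21)+(-44)) − (-5) = -125 → (-125,-21,-44)

-125,-21,-44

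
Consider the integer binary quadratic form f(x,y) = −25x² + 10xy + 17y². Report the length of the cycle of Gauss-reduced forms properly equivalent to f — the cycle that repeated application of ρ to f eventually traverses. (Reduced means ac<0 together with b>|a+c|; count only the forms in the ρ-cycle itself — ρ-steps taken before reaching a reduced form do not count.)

D = 1800, ⌊√D⌋ = 42
river: ρ → (17,24,-18)
river: ρ → (-18,12,23)
river: ρ → (23,34,-7)
river: ρ → (-7,36,18)
river: ρ → (18,36,-7)
river: ρ → (-7,34,23)
river: ρ → (23,12,-18)
river: ρ → (-18,24,17)
river: ρ → (17,10,-25)
river: ρ → (-25,40,2)
river: ρ → (2,40,-25)
river: ρ → (-25,10,17)
ρ-cycle length = 12 (tail of 0 descent steps not counted)

12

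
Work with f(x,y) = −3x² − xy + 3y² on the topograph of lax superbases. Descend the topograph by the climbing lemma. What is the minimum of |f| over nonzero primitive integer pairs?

descent: ρ → (3,1,-3)  [lands on river]
river: ρ → (-3,5,1)
river: ρ → (1,5,-3)
river: ρ → (-3,1,3)
river: ρ → (3,5,-1)
river: ρ → (-1,5,3)
closes: descent 1, river 6
min |a| on river = 1

1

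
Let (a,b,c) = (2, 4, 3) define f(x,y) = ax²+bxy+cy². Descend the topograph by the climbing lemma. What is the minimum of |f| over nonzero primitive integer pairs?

translate: b→0 (≡4 mod 4), so (2,4,3)→(2,0,1)
flip: (2,0,1)→(1,0,2)
reduced (well bottom): (1,0,2) with a≤c, −a<b≤a
well minimum = a = 1

1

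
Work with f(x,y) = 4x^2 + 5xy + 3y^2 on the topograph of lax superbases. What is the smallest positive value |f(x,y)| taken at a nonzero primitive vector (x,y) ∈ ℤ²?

translate: b→-3 (≡5 mod 8), so (4,5,3)→(4,-3,2)
flip: (4,-3,2)→(2,3,4)
translate: b→-1 (≡3 mod 4), so (2,3,4)→(2,-1,3)
reduced (well bottom): (2,-1,3) with a≤c, −a<b≤a
well minimum = a = 2

2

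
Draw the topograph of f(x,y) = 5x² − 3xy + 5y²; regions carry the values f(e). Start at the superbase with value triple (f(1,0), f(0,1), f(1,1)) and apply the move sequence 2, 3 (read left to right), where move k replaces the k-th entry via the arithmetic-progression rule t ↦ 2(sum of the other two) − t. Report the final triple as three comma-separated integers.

start (5,5,7) = (f(1,0),f(0,1),f(1,1))
replace slot 2: 2·(5+7) − 5 = 19 → (5,19,7)
replace slot 3: 2·(5+19) − 7 = 41 → (5,19,41)

5,19,41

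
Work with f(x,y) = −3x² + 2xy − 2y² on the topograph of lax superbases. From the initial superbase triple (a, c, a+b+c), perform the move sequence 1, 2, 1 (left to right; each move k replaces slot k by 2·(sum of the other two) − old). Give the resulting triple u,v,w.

start (-3,-2,-3) = (f(1,0),f(0,1),f(1,1))
replace slot 1: 2·((-2)+(-3)) − (-3) = -7 → (-7,-2,-3)
replace slot 2: 2·((-7)+(-3)) − (-2) = -18 → (-7,-18,-3)
replace slot 1: 2·((-18)+(-3)) − (-7) = -35 → (-35,-18,-3)

-35,-18,-3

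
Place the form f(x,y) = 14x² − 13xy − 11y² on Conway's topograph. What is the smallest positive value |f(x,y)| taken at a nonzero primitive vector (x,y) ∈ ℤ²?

descent: ρ → (-11,13,14)  [lands on river]
river: ρ → (14,15,-10)
river: ρ → (-10,25,4)
river: ρ → (4,23,-16)
river: ρ → (-16,9,11)
river: ρ → (11,13,-14)
river: ρ → (-14,15,10)
river: ρ → (10,25,-4)
river: ρ → (-4,23,16)
river: ρ → (16,9,-11)
closes: descent 1, river 10
min |a| on river = 4

4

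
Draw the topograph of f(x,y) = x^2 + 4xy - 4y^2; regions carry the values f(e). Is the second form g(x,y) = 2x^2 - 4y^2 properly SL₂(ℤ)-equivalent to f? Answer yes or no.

D₁ = 32, D₂ = 32
river cycle of f (length 2): (-4, 4, 1), (1, 4, -4)
river cycle of g (length 2): (2, 4, -2), (-2, 4, 2)
cycles differ ⇒ inequivalent

no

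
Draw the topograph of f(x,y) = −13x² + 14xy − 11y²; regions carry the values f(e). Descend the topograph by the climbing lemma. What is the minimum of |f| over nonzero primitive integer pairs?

translate: b→12 (≡-14 mod 26), so (13,-14,11)→(13,12,10)
flip: (13,12,10)→(10,-12,13)
translate: b→8 (≡-12 mod 20), so (10,-12,13)→(10,8,11)
reduced (well bottom): (10,8,11) with a≤c, −a<b≤a
well minimum |f| = |-10| = 10 (negative-definite)

10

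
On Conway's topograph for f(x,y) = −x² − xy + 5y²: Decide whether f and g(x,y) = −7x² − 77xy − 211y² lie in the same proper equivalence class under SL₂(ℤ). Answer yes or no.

D₁ = 21, D₂ = 21
river cycle of f (length 2): (-1, 3, 3), (3, 3, -1)
river cycle of g (length 2): (-1, 3, 3), (3, 3, -1)
cycles coincide ⇒ equivalent

yes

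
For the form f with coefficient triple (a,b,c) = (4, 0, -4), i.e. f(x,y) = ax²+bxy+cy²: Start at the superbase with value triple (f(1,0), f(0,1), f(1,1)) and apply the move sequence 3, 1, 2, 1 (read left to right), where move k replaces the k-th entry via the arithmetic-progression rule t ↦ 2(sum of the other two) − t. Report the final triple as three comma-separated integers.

start (4,-4,0) = (f(1,0),f(0,1),f(1,1))
replace slot 3: 2·(4+(-4)) − 0 = 0 → (4,-4,0)
replace slot 1: 2·((-4)+0) − 4 = -12 → (-12,-4,0)
replace slot 2: 2·((-12)+0) − (-4) = -20 → (-12,-20,0)
replace slot 1: 2·((-20)+0) − (-12) = -28 → (-28,-20,0)

-28,-20,0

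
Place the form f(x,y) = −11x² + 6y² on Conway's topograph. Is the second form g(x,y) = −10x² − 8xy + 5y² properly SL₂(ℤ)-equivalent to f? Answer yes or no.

D₁ = 264, D₂ = 264
river cycle of f (length 6): (6, 12, -5), (-5, 8, 10), (10, 12, -3), (-3, 12, 10), (10, 8, -5), (-5, 12, 6)
river cycle of g (length 6): (5, 8, -10), (-10, 12, 3), (3, 12, -10), (-10, 8, 5), (5, 12, -6), (-6, 12, 5)
cycles differ ⇒ inequivalent

no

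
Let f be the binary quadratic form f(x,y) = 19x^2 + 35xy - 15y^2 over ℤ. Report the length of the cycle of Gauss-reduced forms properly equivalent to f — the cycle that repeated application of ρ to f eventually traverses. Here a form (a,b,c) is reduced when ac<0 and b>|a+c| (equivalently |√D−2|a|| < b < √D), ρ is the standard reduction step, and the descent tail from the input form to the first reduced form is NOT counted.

D = 2365, ⌊√D⌋ = 48
river: ρ → (-15,25,29)
river: ρ → (29,33,-11)
river: ρ → (-11,33,29)
river: ρ → (29,25,-15)
river: ρ → (-15,35,19)
river: ρ → (19,41,-9)
river: ρ → (-9,31,39)
river: ρ → (39,47,-1)
river: ρ → (-1,47,39)
river: ρ → (39,31,-9)
river: ρ → (-9,41,19)
river: ρ → (19,35,-15)
ρ-cycle length = 12 (tail of 0 descent steps not counted)

12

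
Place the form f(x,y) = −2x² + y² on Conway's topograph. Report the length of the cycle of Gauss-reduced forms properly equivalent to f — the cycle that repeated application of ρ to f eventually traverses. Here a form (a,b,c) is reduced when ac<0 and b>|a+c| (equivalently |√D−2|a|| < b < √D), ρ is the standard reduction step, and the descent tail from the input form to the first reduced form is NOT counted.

D = 8, ⌊√D⌋ = 2
descent: ρ → (1,2,-1)  [lands on river]
river: ρ → (-1,2,1)
ρ-cycle length = 2 (tail of 1 descent step not counted)

2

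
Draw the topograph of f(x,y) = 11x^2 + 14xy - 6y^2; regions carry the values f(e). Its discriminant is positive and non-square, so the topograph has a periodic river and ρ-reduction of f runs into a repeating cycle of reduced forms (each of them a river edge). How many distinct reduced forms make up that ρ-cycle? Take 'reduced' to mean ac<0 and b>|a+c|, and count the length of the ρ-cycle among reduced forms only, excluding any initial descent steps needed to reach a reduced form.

D = 460, ⌊√D⌋ = 21
river: ρ → (-6,10,15)
river: ρ → (15,20,-1)
river: ρ → (-1,20,15)
river: ρ → (15,10,-6)
river: ρ → (-6,14,11)
river: ρ → (11,8,-9)
river: ρ → (-9,10,10)
river: ρ → (10,10,-9)
river: ρ → (-9,8,11)
river: ρ → (11,14,-6)
ρ-cycle length = 10 (tail of 0 descent steps not counted)

10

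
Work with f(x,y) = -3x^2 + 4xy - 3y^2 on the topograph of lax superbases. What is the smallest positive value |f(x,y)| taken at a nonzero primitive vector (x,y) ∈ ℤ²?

translate: b→2 (≡-4 mod 6), so (3,-4,3)→(3,2,2)
flip: (3,2,2)→(2,-2,3)
translate: b→2 (≡-2 mod 4), so (2,-2,3)→(2,2,3)
reduced (well bottom): (2,2,3) with a≤c, −a<b≤a
well minimum |f| = |-2| = 2 (negative-definite)

2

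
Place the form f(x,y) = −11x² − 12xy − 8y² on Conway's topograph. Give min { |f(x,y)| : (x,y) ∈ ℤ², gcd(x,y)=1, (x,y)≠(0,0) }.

translate: b→-10 (≡12 mod 22), so (11,12,8)→(11,-10,7)
flip: (11,-10,7)→(7,10,11)
translate: b→-4 (≡10 mod 14), so (7,10,11)→(7,-4,8)
reduced (well bottom): (7,-4,8) with a≤c, −a<b≤a
well minimum |f| = |-7| = 7 (negative-definite)

7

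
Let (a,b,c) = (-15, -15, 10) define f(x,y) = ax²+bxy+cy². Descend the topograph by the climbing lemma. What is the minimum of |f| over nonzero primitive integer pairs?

descent: ρ → (10,15,-15)  [lands on river]
river: ρ → (-15,15,10)
river: ρ → (10,25,-5)
river: ρ → (-5,25,10)
closes: descent 1, river 4
min |a| on river = 5

5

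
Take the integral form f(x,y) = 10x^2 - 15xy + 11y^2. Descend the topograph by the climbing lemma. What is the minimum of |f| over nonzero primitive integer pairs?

translate: b→5 (≡-15 mod 20), so (10,-15,11)→(10,5,6)
flip: (10,5,6)→(6,-5,10)
reduced (well bottom): (6,-5,10) with a≤c, −a<b≤a
well minimum = a = 6

6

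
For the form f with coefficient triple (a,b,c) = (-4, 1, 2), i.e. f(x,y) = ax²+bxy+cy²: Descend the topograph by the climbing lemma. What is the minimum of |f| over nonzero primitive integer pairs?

descent: ρ → (2,3,-3)  [lands on river]
river: ρ → (-3,3,2)
river: ρ → (2,5,-1)
river: ρ → (-1,5,2)
closes: descent 1, river 4
min |a| on river = 1

1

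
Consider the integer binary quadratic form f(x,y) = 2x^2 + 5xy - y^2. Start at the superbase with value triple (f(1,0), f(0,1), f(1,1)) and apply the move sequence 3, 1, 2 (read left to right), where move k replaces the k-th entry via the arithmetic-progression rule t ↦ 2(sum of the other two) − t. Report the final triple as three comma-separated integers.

start (2,-1,6) = (f(1,0),f(0,1),f(1,1))
replace slot 3: 2·(2+(-1)) − 6 = -4 → (2,-1,-4)
replace slot 1: 2·((-1)+(-4)) − 2 = -12 → (-12,-1,-4)
replace slot 2: 2·((-12)+(-4)) − (-1) = -31 → (-12,-31,-4)

-12,-31,-4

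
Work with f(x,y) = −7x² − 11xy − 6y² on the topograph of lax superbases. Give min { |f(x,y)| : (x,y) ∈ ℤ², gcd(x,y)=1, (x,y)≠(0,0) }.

translate: b→-3 (≡11 mod 14), so (7,11,6)→(7,-3,2)
flip: (7,-3,2)→(2,3,7)
translate: b→-1 (≡3 mod 4), so (2,3,7)→(2,-1,6)
reduced (well bottom): (2,-1,6) with a≤c, −a<b≤a
well minimum |f| = |-2| = 2 (negative-definite)

2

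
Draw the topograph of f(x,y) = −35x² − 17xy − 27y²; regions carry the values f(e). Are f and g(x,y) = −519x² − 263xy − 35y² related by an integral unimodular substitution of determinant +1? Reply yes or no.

D₁ = -3491, D₂ = -3491
f is negative-definite; reduce −f:
−f: flip: (35,17,27)→(27,-17,35)
−f: reduced (well bottom): (27,-17,35) with a≤c, −a<b≤a
flip sign back: reduced form of f is (-27,17,-35)
g is negative-definite; reduce −g:
−g: flip: (519,263,35)→(35,-263,519)
−g: translate: b→17 (≡-263 mod 70), so (35,-263,519)→(35,17,27)
−g: flip: (35,17,27)→(27,-17,35)
−g: reduced (well bottom): (27,-17,35) with a≤c, −a<b≤a
flip sign back: reduced form of g is (-27,17,-35)
reduced forms (-27, 17, -35) vs (-27, 17, -35) ⇒ equivalent

yes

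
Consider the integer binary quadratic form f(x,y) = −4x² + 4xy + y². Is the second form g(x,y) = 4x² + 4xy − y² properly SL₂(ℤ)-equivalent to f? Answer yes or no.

D₁ = 32, D₂ = 32
river cycle of f (length 2): (1, 4, -4), (-4, 4, 1)
river cycle of g (length 2): (-1, 4, 4), (4, 4, -1)
cycles differ ⇒ inequivalent

no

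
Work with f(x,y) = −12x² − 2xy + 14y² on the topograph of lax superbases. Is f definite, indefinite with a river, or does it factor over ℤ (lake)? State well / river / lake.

D = b²−4ac = (-2)² − 4·(-12)·14 = 676
D = 26² is a perfect square ⇒ form factors over ℤ ⇒ lakes

lake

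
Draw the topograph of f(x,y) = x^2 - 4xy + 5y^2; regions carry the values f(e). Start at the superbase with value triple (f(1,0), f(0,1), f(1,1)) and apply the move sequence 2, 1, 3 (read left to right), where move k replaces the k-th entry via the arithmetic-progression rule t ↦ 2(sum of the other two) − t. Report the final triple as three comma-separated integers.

start (1,5,2) = (f(1,0),f(0,1),f(1,1))
replace slot 2: 2·(1+2) − 5 = 1 → (1,1,2)
replace slot 1: 2·(1+2) − 1 = 5 → (5,1,2)
replace slot 3: 2·(5+1) − 2 = 10 → (5,1,10)

5,1,10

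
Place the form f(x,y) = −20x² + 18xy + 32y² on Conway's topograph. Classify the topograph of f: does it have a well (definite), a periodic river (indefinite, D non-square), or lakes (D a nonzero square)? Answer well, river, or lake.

D = b²−4ac = 18² − 4·(-20)·32 = 2884
D > 0 non-square ⇒ indefinite ⇒ periodic river

river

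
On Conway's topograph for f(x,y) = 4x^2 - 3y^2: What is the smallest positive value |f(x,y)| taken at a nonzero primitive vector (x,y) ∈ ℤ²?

descent: ρ → (-3,6,1)  [lands on river]
river: ρ → (1,6,-3)
closes: descent 1, river 2
min |a| on river = 1

1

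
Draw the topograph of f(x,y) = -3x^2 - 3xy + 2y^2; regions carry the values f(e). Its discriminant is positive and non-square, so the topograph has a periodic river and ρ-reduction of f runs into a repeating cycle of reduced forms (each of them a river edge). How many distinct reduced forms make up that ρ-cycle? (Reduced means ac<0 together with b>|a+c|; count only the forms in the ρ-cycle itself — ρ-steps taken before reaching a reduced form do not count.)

D = 33, ⌊√D⌋ = 5
descent: ρ → (2,3,-3)  [lands on river]
river: ρ → (-3,3,2)
river: ρ → (2,5,-1)
river: ρ → (-1,5,2)
ρ-cycle length = 4 (tail of 1 descent step not counted)

4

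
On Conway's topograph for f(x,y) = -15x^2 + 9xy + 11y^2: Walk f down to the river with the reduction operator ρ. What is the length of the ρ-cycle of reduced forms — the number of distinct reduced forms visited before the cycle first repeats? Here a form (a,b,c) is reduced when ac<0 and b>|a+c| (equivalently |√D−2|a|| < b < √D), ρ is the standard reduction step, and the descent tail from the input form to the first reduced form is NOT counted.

D = 741, ⌊√D⌋ = 27
river: ρ → (11,13,-13)
river: ρ → (-13,13,11)
river: ρ → (11,9,-15)
river: ρ → (-15,21,5)
river: ρ → (5,19,-19)
river: ρ → (-19,19,5)
river: ρ → (5,21,-15)
river: ρ → (-15,9,11)
ρ-cycle length = 8 (tail of 0 descent steps not counted)

8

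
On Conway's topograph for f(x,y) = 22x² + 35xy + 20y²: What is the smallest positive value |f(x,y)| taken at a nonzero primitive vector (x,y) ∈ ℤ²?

translate: b→-9 (≡35 mod 44), so (22,35,20)→(22,-9,7)
flip: (22,-9,7)→(7,9,22)
translate: b→-5 (≡9 mod 14), so (7,9,22)→(7,-5,20)
reduced (well bottom): (7,-5,20) with a≤c, −a<b≤a
well minimum = a = 7

7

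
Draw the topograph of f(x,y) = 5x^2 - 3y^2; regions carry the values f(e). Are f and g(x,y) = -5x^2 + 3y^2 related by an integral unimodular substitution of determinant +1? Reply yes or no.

D₁ = 60, D₂ = 60
river cycle of f (length 2): (-3, 6, 2), (2, 6, -3)
river cycle of g (length 2): (3, 6, -2), (-2, 6, 3)
cycles differ ⇒ inequivalent

no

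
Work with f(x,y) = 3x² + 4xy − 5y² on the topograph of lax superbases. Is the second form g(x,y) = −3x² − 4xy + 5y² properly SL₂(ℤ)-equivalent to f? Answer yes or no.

D₁ = 76, D₂ = 76
river cycle of f (length 6): (-5, 6, 2), (2, 6, -5), (-5, 4, 3), (3, 8, -1), (-1, 8, 3), (3, 4, -5)
river cycle of g (length 6): (5, 4, -3), (-3, 8, 1), (1, 8, -3), (-3, 4, 5), (5, 6, -2), (-2, 6, 5)
cycles differ ⇒ inequivalent

no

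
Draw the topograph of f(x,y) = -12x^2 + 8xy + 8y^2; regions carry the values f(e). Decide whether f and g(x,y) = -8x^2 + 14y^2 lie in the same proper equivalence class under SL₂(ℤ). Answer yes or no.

D₁ = 448, D₂ = 448
river cycle of f (length 4): (8, 8, -12), (-12, 16, 4), (4, 16, -12), (-12, 8, 8)
river cycle of g (length 4): (-8, 16, 6), (6, 20, -2), (-2, 20, 6), (6, 16, -8)
cycles differ ⇒ inequivalent

no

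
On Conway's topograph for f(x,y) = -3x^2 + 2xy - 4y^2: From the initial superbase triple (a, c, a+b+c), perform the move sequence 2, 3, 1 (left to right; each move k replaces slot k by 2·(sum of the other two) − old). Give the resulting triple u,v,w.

start (-3,-4,-5) = (f(1,0),f(0,1),f(1,1))
replace slot 2: 2·((-3)+(-5)) − (-4) = -12 → (-3,-12,-5)
replace slot 3: 2·((-3)+(-12)) − (-5) = -25 → (-3,-12,-25)
replace slot 1: 2·((-12)+(-25)) − (-3) = -71 → (-71,-12,-25)

-71,-12,-25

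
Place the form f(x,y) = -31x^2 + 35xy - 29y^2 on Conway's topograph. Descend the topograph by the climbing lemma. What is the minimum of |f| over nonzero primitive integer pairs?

translate: b→27 (≡-35 mod 62), so (31,-35,29)→(31,27,25)
flip: (31,27,25)→(25,-27,31)
translate: b→23 (≡-27 mod 50), so (25,-27,31)→(25,23,29)
reduced (well bottom): (25,23,29) with a≤c, −a<b≤a
well minimum |f| = |-25| = 25 (negative-definite)

25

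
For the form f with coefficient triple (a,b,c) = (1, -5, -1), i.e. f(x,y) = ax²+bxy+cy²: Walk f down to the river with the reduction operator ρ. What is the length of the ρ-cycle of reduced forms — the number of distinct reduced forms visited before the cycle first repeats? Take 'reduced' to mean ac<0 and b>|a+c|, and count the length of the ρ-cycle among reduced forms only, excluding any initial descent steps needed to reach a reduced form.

D = 29, ⌊√D⌋ = 5
descent: ρ → (-1,5,1)  [lands on river]
river: ρ → (1,5,-1)
ρ-cycle length = 2 (tail of 1 descent step not counted)

2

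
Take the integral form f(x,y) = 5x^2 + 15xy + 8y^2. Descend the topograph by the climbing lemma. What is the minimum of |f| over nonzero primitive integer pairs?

descent: ρ → (8,1,-2)
descent: ρ → (-2,7,2)  [lands on river]
river: ρ → (2,5,-5)
river: ρ → (-5,5,2)
river: ρ → (2,7,-2)
river: ρ → (-2,5,5)
river: ρ → (5,5,-2)
closes: descent 2, river 6
min |a| on river = 2

2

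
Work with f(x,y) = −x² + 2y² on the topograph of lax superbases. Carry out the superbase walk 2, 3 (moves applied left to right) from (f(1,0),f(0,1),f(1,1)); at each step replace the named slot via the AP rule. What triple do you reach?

start (-1,2,1) = (f(1,0),f(0,1),f(1,1))
replace slot 2: 2·((-1)+1) − 2 = -2 → (-1,-2,1)
replace slot 3: 2·((-1)+(-2)) − 1 = -7 → (-1,-2,-7)

-1,-2,-7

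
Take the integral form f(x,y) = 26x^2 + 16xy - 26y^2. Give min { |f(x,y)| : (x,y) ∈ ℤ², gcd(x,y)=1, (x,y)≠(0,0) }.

river: ρ → (-26,36,16)
river: ρ → (16,28,-34)
river: ρ → (-34,40,10)
river: ρ → (10,40,-34)
river: ρ → (-34,28,16)
river: ρ → (16,36,-26)
river: ρ → (-26,16,26)
river: ρ → (26,36,-16)
river: ρ → (-16,28,34)
river: ρ → (34,40,-10)
river: ρ → (-10,40,34)
river: ρ → (34,28,-16)
river: ρ → (-16,36,26)
river: ρ → (26,16,-26)
closes: descent 0, river 14
min |a| on river = 10

10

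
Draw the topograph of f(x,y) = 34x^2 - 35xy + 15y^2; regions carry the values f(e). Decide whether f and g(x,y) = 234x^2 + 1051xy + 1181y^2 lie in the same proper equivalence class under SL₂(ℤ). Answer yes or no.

D₁ = -815, D₂ = -815
f: translate: b→33 (≡-35 mod 68), so (34,-35,15)→(34,33,14)
f: flip: (34,33,14)→(14,-33,34)
f: translate: b→-5 (≡-33 mod 28), so (14,-33,34)→(14,-5,15)
f: reduced (well bottom): (14,-5,15) with a≤c, −a<b≤a
g: translate: b→115 (≡1051 mod 468), so (234,1051,1181)→(234,115,15)
g: flip: (234,115,15)→(15,-115,234)
g: translate: b→5 (≡-115 mod 30), so (15,-115,234)→(15,5,14)
g: flip: (15,5,14)→(14,-5,15)
g: reduced (well bottom): (14,-5,15) with a≤c, −a<b≤a
reduced forms (14, -5, 15) vs (14, -5, 15) ⇒ equivalent

yes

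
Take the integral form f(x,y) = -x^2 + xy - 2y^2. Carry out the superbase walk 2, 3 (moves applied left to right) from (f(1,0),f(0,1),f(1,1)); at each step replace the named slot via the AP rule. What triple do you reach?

start (-1,-2,-2) = (f(1,0),f(0,1),f(1,1))
replace slot 2: 2·((-1)+(-2)) − (-2) = -4 → (-1,-4,-2)
replace slot 3: 2·((-1)+(-4)) − (-2) = -8 → (-1,-4,-8)

-1,-4,-8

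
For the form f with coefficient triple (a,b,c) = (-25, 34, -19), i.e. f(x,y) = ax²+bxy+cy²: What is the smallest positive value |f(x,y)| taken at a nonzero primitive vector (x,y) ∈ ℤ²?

translate: b→16 (≡-34 mod 50), so (25,-34,19)→(25,16,10)
flip: (25,16,10)→(10,-16,25)
translate: b→4 (≡-16 mod 20), so (10,-16,25)→(10,4,19)
reduced (well bottom): (10,4,19) with a≤c, −a<b≤a
well minimum |f| = |-10| = 10 (negative-definite)

10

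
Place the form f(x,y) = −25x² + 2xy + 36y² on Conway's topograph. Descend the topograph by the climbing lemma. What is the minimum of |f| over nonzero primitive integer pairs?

descent: ρ → (36,-2,-25)
descent: ρ → (-25,52,9)  [lands on river]
river: ρ → (9,56,-13)
river: ρ → (-13,48,25)
river: ρ → (25,52,-9)
river: ρ → (-9,56,13)
river: ρ → (13,48,-25)
closes: descent 2, river 6
min |a| on river = 9

9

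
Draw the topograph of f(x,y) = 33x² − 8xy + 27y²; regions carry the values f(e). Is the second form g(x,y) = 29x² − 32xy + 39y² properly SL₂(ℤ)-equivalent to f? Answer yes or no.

D₁ = -3500, D₂ = -3500
f: flip: (33,-8,27)→(27,8,33)
f: reduced (well bottom): (27,8,33) with a≤c, −a<b≤a
g: translate: b→26 (≡-32 mod 58), so (29,-32,39)→(29,26,36)
g: reduced (well bottom): (29,26,36) with a≤c, −a<b≤a
reduced forms (27, 8, 33) vs (29, 26, 36) ⇒ inequivalent

no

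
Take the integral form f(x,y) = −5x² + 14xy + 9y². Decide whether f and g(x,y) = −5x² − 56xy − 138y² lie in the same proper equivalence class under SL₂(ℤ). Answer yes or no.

D₁ = 376, D₂ = 376
river cycle of f (length 16): (9, 4, -10), (-10, 16, 3), (3, 14, -15), (-15, 16, 2), (2, 16, -15), (-15, 14, 3), (3, 16, -10), (-10, 4, 9), (9, 14, -5), (-5, 16, 6), … (6 more)
river cycle of g (length 16): (-5, 14, 9), (9, 4, -10), (-10, 16, 3), (3, 14, -15), (-15, 16, 2), (2, 16, -15), (-15, 14, 3), (3, 16, -10), (-10, 4, 9), (9, 14, -5), … (6 more)
cycles coincide ⇒ equivalent

yes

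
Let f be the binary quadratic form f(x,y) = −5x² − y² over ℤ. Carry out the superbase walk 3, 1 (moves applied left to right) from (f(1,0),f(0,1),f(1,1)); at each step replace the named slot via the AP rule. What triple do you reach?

start (-5,-1,-6) = (f(1,0),f(0,1),f(1,1))
replace slot 3: 2·((-5)+(-1)) − (-6) = -6 → (-5,-1,-6)
replace slot 1: 2·((-1)+(-6)) − (-5) = -9 → (-9,-1,-6)

-9,-1,-6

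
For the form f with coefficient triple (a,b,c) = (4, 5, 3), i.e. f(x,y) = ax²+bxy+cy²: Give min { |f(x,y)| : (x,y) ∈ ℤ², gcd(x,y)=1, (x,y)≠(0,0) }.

translate: b→-3 (≡5 mod 8), so (4,5,3)→(4,-3,2)
flip: (4,-3,2)→(2,3,4)
translate: b→-1 (≡3 mod 4), so (2,3,4)→(2,-1,3)
reduced (well bottom): (2,-1,3) with a≤c, −a<b≤a
well minimum = a = 2

2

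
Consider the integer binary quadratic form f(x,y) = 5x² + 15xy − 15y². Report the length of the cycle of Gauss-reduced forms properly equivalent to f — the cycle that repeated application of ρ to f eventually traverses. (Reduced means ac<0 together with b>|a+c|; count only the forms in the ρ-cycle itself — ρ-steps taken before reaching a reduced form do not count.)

D = 525, ⌊√D⌋ = 22
river: ρ → (-15,15,5)
river: ρ → (5,15,-15)
ρ-cycle length = 2 (tail of 0 descent steps not counted)

2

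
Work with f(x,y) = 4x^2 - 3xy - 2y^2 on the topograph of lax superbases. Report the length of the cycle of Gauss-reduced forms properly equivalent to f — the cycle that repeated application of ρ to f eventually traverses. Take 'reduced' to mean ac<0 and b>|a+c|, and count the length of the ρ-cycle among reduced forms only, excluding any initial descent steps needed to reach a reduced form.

D = 41, ⌊√D⌋ = 6
descent: ρ → (-2,3,4)  [lands on river]
river: ρ → (4,5,-1)
river: ρ → (-1,5,4)
river: ρ → (4,3,-2)
river: ρ → (-2,5,2)
river: ρ → (2,3,-4)
river: ρ → (-4,5,1)
river: ρ → (1,5,-4)
river: ρ → (-4,3,2)
river: ρ → (2,5,-2)
ρ-cycle length = 10 (tail of 1 descent step not counted)

10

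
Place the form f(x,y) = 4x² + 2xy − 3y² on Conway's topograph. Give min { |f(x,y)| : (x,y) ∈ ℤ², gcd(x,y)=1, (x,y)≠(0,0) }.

river: ρ → (-3,4,3)
river: ρ → (3,2,-4)
river: ρ → (-4,6,1)
river: ρ → (1,6,-4)
river: ρ → (-4,2,3)
river: ρ → (3,4,-3)
river: ρ → (-3,2,4)
river: ρ → (4,6,-1)
river: ρ → (-1,6,4)
river: ρ → (4,2,-3)
closes: descent 0, river 10
min |a| on river = 1

1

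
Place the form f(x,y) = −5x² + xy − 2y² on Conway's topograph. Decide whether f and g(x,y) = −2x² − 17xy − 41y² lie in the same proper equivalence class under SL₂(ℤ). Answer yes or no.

D₁ = -39, D₂ = -39
f is negative-definite; reduce −f:
−f: flip: (5,-1,2)→(2,1,5)
−f: reduced (well bottom): (2,1,5) with a≤c, −a<b≤a
flip sign back: reduced form of f is (-2,-1,-5)
g is negative-definite; reduce −g:
−g: translate: b→1 (≡17 mod 4), so (2,17,41)→(2,1,5)
−g: reduced (well bottom): (2,1,5) with a≤c, −a<b≤a
flip sign back: reduced form of g is (-2,-1,-5)
reduced forms (-2, -1, -5) vs (-2, -1, -5) ⇒ equivalent

yes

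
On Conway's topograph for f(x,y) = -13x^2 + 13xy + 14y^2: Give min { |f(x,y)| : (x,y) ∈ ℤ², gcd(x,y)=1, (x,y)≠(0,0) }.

river: ρ → (14,15,-12)
river: ρ → (-12,9,17)
river: ρ → (17,25,-4)
river: ρ → (-4,23,23)
river: ρ → (23,23,-4)
river: ρ → (-4,25,17)
river: ρ → (17,9,-12)
river: ρ → (-12,15,14)
river: ρ → (14,13,-13)
river: ρ → (-13,13,14)
closes: descent 0, river 10
min |a| on river = 4

4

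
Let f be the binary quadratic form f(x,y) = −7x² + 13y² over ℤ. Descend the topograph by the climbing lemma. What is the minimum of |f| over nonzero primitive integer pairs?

descent: ρ → (13,0,-7)
descent: ρ → (-7,14,6)  [lands on river]
river: ρ → (6,10,-11)
river: ρ → (-11,12,5)
river: ρ → (5,18,-2)
river: ρ → (-2,18,5)
river: ρ → (5,12,-11)
river: ρ → (-11,10,6)
river: ρ → (6,14,-7)
closes: descent 2, river 8
min |a| on river = 2

2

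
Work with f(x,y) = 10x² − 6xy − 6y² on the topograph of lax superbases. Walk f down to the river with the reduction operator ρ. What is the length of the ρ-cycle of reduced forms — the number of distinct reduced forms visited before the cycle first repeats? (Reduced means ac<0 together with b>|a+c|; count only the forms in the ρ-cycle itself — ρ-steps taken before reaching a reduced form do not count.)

D = 276, ⌊√D⌋ = 16
descent: ρ → (-6,6,10)  [lands on river]
river: ρ → (10,14,-2)
river: ρ → (-2,14,10)
river: ρ → (10,6,-6)
ρ-cycle length = 4 (tail of 1 descent step not counted)

4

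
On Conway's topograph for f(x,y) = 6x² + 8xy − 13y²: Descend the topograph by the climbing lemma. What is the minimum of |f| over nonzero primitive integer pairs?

river: ρ → (-13,18,1)
river: ρ → (1,18,-13)
river: ρ → (-13,8,6)
river: ρ → (6,16,-5)
river: ρ → (-5,14,9)
river: ρ → (9,4,-10)
river: ρ → (-10,16,3)
river: ρ → (3,14,-15)
river: ρ → (-15,16,2)
river: ρ → (2,16,-15)
river: ρ → (-15,14,3)
river: ρ → (3,16,-10)
river: ρ → (-10,4,9)
river: ρ → (9,14,-5)
river: ρ → (-5,16,6)
river: ρ → (6,8,-13)
closes: descent 0, river 16
min |a| on river = 1

1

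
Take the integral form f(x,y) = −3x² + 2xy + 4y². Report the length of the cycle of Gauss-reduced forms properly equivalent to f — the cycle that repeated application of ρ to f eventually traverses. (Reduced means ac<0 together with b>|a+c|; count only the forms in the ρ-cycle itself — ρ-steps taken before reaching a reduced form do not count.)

D = 52, ⌊√D⌋ = 7
river: ρ → (4,6,-1)
river: ρ → (-1,6,4)
river: ρ → (4,2,-3)
river: ρ → (-3,4,3)
river: ρ → (3,2,-4)
river: ρ → (-4,6,1)
river: ρ → (1,6,-4)
river: ρ → (-4,2,3)
river: ρ → (3,4,-3)
river: ρ → (-3,2,4)
ρ-cycle length = 10 (tail of 0 descent steps not counted)

10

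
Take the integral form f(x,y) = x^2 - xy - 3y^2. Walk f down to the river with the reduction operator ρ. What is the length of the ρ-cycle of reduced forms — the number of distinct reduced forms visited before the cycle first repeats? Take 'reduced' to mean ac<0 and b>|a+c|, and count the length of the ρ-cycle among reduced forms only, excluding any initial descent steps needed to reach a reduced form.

D = 13, ⌊√D⌋ = 3
descent: ρ → (-3,1,1)
descent: ρ → (1,3,-1)  [lands on river]
river: ρ → (-1,3,1)
ρ-cycle length = 2 (tail of 2 descent steps not counted)

2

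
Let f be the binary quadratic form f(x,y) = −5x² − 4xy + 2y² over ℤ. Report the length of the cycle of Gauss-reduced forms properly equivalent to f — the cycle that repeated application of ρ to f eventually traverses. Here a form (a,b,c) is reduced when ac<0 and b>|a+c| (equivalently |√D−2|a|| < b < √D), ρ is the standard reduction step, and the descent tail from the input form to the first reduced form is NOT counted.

D = 56, ⌊√D⌋ = 7
descent: ρ → (2,4,-5)  [lands on river]
river: ρ → (-5,6,1)
river: ρ → (1,6,-5)
river: ρ → (-5,4,2)
ρ-cycle length = 4 (tail of 1 descent step not counted)

4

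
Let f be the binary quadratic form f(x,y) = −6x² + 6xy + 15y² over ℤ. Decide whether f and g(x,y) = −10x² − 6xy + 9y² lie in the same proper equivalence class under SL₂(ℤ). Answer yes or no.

D₁ = 396, D₂ = 396
river cycle of f (length 2): (-6, 18, 3), (3, 18, -6)
river cycle of g (length 4): (9, 6, -10), (-10, 14, 5), (5, 16, -7), (-7, 12, 9)
cycles differ ⇒ inequivalent

no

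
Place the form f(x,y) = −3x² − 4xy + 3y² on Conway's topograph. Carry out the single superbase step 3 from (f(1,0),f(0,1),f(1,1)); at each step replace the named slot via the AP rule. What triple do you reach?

start (-3,3,-4) = (f(1,0),f(0,1),f(1,1))
replace slot 3: 2·((-3)+3) − (-4) = 4 → (-3,3,4)

-3,3,4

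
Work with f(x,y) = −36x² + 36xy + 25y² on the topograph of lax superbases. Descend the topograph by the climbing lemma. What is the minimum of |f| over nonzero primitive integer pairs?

river: ρ → (25,64,-8)
river: ρ → (-8,64,25)
river: ρ → (25,36,-36)
river: ρ → (-36,36,25)
closes: descent 0, river 4
min |a| on river = 8

8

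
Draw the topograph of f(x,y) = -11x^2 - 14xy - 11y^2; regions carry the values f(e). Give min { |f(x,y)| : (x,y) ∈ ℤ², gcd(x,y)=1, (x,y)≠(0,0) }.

translate: b→-8 (≡14 mod 22), so (11,14,11)→(11,-8,8)
flip: (11,-8,8)→(8,8,11)
reduced (well bottom): (8,8,11) with a≤c, −a<b≤a
well minimum |f| = |-8| = 8 (negative-definite)

8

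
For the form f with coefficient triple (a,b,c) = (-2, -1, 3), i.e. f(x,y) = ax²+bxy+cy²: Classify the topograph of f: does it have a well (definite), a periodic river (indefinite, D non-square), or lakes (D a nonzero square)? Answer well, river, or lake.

D = b²−4ac = (-1)² − 4·(-2)·3 = 25
D = 5² is a perfect square ⇒ form factors over ℤ ⇒ lakes

lake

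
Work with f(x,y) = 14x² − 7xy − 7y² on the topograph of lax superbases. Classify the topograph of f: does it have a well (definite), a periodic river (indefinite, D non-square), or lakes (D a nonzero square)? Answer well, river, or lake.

D = b²−4ac = (-7)² − 4·14·(-7) = 441
D = 21² is a perfect square ⇒ form factors over ℤ ⇒ lakes

lake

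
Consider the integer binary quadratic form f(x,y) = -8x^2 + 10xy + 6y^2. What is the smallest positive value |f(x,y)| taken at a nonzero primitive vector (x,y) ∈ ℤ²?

river: ρ → (6,14,-4)
river: ρ → (-4,10,12)
river: ρ → (12,14,-2)
river: ρ → (-2,14,12)
river: ρ → (12,10,-4)
river: ρ → (-4,14,6)
river: ρ → (6,10,-8)
river: ρ → (-8,6,8)
river: ρ → (8,10,-6)
river: ρ → (-6,14,4)
river: ρ → (4,10,-12)
river: ρ → (-12,14,2)
river: ρ → (2,14,-12)
river: ρ → (-12,10,4)
river: ρ → (4,14,-6)
river: ρ → (-6,10,8)
river: ρ → (8,6,-8)
river: ρ → (-8,10,6)
closes: descent 0, river 18
min |a| on river = 2

2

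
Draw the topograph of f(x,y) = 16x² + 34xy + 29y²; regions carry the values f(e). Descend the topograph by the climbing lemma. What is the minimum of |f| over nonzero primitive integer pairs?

translate: b→2 (≡34 mod 32), so (16,34,29)→(16,2,11)
flip: (16,2,11)→(11,-2,16)
reduced (well bottom): (11,-2,16) with a≤c, −a<b≤a
well minimum = a = 11

11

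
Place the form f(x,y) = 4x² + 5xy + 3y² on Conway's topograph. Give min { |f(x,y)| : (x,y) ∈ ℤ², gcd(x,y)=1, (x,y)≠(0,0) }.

translate: b→-3 (≡5 mod 8), so (4,5,3)→(4,-3,2)
flip: (4,-3,2)→(2,3,4)
translate: b→-1 (≡3 mod 4), so (2,3,4)→(2,-1,3)
reduced (well bottom): (2,-1,3) with a≤c, −a<b≤a
well minimum = a = 2

2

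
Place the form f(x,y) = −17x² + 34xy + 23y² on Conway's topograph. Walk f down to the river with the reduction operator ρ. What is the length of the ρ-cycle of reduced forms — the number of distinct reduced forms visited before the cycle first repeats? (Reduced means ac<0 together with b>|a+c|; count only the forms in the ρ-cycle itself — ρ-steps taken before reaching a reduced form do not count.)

D = 2720, ⌊√D⌋ = 52
river: ρ → (23,12,-28)
river: ρ → (-28,44,7)
river: ρ → (7,40,-40)
river: ρ → (-40,40,7)
river: ρ → (7,44,-28)
river: ρ → (-28,12,23)
river: ρ → (23,34,-17)
river: ρ → (-17,34,23)
ρ-cycle length = 8 (tail of 0 descent steps not counted)

8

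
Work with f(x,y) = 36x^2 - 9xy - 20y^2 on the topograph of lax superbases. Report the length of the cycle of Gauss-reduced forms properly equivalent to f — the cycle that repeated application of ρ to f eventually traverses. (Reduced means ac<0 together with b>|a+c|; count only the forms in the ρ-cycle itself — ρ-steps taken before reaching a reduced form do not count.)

D = 2961, ⌊√D⌋ = 54
descent: ρ → (-20,49,7)  [lands on river]
river: ρ → (7,49,-20)
river: ρ → (-20,31,25)
river: ρ → (25,19,-26)
river: ρ → (-26,33,18)
river: ρ → (18,39,-20)
river: ρ → (-20,41,16)
river: ρ → (16,23,-38)
river: ρ → (-38,53,1)
river: ρ → (1,53,-38)
river: ρ → (-38,23,16)
river: ρ → (16,41,-20)
river: ρ → (-20,39,18)
river: ρ → (18,33,-26)
river: ρ → (-26,19,25)
river: ρ → (25,31,-20)
ρ-cycle length = 16 (tail of 1 descent step not counted)

16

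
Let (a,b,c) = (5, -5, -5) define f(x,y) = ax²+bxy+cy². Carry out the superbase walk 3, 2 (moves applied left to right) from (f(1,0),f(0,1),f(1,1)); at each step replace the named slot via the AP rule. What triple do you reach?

start (5,-5,-5) = (f(1,0),f(0,1),f(1,1))
replace slot 3: 2·(5+(-5)) − (-5) = 5 → (5,-5,5)
replace slot 2: 2·(5+5) − (-5) = 25 → (5,25,5)

5,25,5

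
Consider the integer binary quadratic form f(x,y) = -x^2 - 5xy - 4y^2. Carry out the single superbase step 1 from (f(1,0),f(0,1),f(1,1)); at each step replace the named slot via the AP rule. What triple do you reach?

start (-1,-4,-10) = (f(1,0),f(0,1),f(1,1))
replace slot 1: 2·((-4)+(-10)) − (-1) = -27 → (-27,-4,-10)

-27,-4,-10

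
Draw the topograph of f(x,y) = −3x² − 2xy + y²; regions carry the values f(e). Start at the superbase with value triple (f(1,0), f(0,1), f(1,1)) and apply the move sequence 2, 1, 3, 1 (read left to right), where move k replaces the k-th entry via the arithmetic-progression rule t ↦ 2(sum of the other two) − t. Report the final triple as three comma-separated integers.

start (-3,1,-4) = (f(1,0),f(0,1),f(1,1))
replace slot 2: 2·((-3)+(-4)) − 1 = -15 → (-3,-15,-4)
replace slot 1: 2·((-15)+(-4)) − (-3) = -35 → (-35,-15,-4)
replace slot 3: 2·((-35)+(-15)) − (-4) = -96 → (-35,-15,-96)
replace slot 1: 2·((-15)+(-96)) − (-35) = -187 → (-187,-15,-96)

-187,-15,-96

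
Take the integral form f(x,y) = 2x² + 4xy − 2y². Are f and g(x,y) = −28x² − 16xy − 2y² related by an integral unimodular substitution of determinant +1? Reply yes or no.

D₁ = 32, D₂ = 32
river cycle of f (length 2): (-2, 4, 2), (2, 4, -2)
river cycle of g (length 2): (-2, 4, 2), (2, 4, -2)
cycles coincide ⇒ equivalent

yes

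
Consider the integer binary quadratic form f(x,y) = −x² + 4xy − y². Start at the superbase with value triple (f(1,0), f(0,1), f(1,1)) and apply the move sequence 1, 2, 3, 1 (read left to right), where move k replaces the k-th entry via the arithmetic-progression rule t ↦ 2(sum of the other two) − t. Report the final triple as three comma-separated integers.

start (-1,-1,2) = (f(1,0),f(0,1),f(1,1))
replace slot 1: 2·((-1)+2) − (-1) = 3 → (3,-1,2)
replace slot 2: 2·(3+2) − (-1) = 11 → (3,11,2)
replace slot 3: 2·(3+11) − 2 = 26 → (3,11,26)
replace slot 1: 2·(11+26) − 3 = 71 → (71,11,26)

71,11,26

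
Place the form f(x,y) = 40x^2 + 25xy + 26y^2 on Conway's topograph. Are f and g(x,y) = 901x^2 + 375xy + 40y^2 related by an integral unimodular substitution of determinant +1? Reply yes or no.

D₁ = -3535, D₂ = -3535
f: flip: (40,25,26)→(26,-25,40)
f: reduced (well bottom): (26,-25,40) with a≤c, −a<b≤a
g: flip: (901,375,40)→(40,-375,901)
g: translate: b→25 (≡-375 mod 80), so (40,-375,901)→(40,25,26)
g: flip: (40,25,26)→(26,-25,40)
g: reduced (well bottom): (26,-25,40) with a≤c, −a<b≤a
reduced forms (26, -25, 40) vs (26, -25, 40) ⇒ equivalent

yes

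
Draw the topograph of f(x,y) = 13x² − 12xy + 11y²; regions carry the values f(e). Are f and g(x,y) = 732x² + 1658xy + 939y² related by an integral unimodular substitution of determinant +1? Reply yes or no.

D₁ = -428, D₂ = -428
f: flip: (13,-12,11)→(11,12,13)
f: translate: b→-10 (≡12 mod 22), so (11,12,13)→(11,-10,12)
f: reduced (well bottom): (11,-10,12) with a≤c, −a<b≤a
g: translate: b→194 (≡1658 mod 1464), so (732,1658,939)→(732,194,13)
g: flip: (732,194,13)→(13,-194,732)
g: translate: b→-12 (≡-194 mod 26), so (13,-194,732)→(13,-12,11)
g: flip: (13,-12,11)→(11,12,13)
g: translate: b→-10 (≡12 mod 22), so (11,12,13)→(11,-10,12)
g: reduced (well bottom): (11,-10,12) with a≤c, −a<b≤a
reduced forms (11, -10, 12) vs (11, -10, 12) ⇒ equivalent

yes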